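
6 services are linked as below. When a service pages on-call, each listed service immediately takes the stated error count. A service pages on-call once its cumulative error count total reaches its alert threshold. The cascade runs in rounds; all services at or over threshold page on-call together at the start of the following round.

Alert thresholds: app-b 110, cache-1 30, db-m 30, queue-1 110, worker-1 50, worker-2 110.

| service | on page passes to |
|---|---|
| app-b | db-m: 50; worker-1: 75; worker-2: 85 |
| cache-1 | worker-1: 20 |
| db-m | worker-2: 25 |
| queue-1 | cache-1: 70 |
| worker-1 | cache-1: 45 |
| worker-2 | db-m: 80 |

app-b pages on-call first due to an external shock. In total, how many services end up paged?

5

Round 1 — app-b pages on-call (initial).
  db-m: +50 → 50 ≥ 30
  worker-1: +75 → 75 ≥ 50
  worker-2: +85 → 85 < 110
Round 2 — db-m, worker-1 page on-call.
  cache-1: +45 → 45 ≥ 30
  worker-2: +25 → 110 ≥ 110
Round 3 — cache-1, worker-2 page on-call.
No further pages.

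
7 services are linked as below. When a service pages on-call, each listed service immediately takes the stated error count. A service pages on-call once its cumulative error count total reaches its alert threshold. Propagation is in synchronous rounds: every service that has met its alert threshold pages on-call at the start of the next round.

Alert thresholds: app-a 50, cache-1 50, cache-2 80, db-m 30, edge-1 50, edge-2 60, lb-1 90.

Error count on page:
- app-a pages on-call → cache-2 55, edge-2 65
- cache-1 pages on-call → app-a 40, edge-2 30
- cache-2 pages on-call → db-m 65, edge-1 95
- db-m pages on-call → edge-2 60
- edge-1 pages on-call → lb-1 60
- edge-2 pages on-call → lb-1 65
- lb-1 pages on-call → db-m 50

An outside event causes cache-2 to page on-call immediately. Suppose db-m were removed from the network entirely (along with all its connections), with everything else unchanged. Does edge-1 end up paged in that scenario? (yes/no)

With db-m removed:
Round 1 — cache-2 pages on-call (initial).
  edge-1: +95 → 95 ≥ 50
Round 2 — edge-1 pages on-call.
  lb-1: +60 → 60 < 90
No further pages.

yes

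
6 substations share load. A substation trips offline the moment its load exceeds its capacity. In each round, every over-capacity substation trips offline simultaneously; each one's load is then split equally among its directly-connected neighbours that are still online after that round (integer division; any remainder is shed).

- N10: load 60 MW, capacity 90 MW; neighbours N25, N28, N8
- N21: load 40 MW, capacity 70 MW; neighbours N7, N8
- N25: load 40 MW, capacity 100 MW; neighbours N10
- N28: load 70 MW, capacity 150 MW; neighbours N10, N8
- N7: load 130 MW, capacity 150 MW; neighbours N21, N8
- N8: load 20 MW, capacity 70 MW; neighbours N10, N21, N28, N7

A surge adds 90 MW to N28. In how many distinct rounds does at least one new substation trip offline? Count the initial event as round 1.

3

Round 1 — N28 at 160 > 150. N28 trips offline.
  N28 sheds 160 MW to N10, N8: 80 each.
    N10: 60+80 = 140 > 90
    N8: 20+80 = 100 > 70
Round 2 — N10, N8 trip offline.
  N10 sheds 140 MW to N25: 140 each.
    N25: 40+140 = 180 > 100
  N8 sheds 100 MW to N21, N7: 50 each.
    N21: 40+50 = 90 > 70
    N7: 130+50 = 180 > 150
Round 3 — N21, N25, N7 trip offline.
  N21 sheds 90 MW: no online neighbours, lost.
  N25 sheds 180 MW: no online neighbours, lost.
  N7 sheds 180 MW: no online neighbours, lost.
No further trips.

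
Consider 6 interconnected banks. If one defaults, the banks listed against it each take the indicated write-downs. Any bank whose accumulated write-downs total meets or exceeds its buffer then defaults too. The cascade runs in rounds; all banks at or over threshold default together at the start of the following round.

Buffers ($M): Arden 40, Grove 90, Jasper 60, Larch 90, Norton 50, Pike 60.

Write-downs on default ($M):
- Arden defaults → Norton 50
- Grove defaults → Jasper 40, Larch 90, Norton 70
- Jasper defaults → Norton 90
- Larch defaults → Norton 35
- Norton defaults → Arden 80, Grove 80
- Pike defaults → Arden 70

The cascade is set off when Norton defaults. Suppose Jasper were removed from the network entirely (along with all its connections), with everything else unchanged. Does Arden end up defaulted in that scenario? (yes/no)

yes

With Jasper removed:
Round 1 — Norton defaults (initial).
  Arden: +80 → 80 ≥ 40
  Grove: +80 → 80 < 90
Round 2 — Arden defaults.
No further defaults.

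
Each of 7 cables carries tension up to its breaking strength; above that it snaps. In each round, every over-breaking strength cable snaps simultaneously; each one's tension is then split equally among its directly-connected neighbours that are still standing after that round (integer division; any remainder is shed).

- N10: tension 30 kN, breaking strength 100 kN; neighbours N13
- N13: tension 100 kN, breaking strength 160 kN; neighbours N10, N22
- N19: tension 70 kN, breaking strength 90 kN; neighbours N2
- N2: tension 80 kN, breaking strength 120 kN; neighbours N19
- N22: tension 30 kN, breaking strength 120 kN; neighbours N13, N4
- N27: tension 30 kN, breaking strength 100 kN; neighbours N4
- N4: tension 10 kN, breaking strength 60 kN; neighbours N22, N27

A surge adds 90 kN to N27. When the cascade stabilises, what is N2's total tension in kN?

Round 1 — N27 at 120 > 100. N27 snaps.
  N27 sheds 120 kN to N4: 120 each.
    N4: 10+120 = 130 > 60
Round 2 — N4 snaps.
  N4 sheds 130 kN to N22: 130 each.
    N22: 30+130 = 160 > 120
Round 3 — N22 snaps.
  N22 sheds 160 kN to N13: 160 each.
    N13: 100+160 = 260 > 160
Round 4 — N13 snaps.
  N13 sheds 260 kN to N10: 260 each.
    N10: 30+260 = 290 > 100
Round 5 — N10 snaps.
  N10 sheds 290 kN: no online neighbours, lost.
No further breaks.

80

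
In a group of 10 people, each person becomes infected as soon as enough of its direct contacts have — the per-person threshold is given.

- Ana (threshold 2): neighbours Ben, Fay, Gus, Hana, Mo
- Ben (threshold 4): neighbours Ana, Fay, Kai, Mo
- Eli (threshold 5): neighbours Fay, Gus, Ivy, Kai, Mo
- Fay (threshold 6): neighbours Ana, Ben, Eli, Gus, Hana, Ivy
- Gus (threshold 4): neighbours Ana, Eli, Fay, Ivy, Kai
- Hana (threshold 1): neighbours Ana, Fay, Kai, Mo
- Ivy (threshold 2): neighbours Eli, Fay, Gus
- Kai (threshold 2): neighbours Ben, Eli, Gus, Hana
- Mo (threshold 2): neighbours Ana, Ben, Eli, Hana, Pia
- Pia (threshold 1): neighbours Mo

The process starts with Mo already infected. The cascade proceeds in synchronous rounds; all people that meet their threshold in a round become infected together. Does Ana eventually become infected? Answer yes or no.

yes

Round 1 — Mo becomes infected (initial).
Round 2 — checking thresholds:
  Ana: 1 of 5 neighbours < 2, not yet.
  Ben: 1 of 4 neighbours < 4, not yet.
  Eli: 1 of 5 neighbours < 5, not yet.
  Hana: 1 of 4 neighbours ≥ 1, becomes infected.
  Pia: 1 of 1 neighbours ≥ 1, becomes infected.
Round 3 — checking thresholds:
  Ana: 2 of 5 neighbours ≥ 2, becomes infected.
  Ben: 1 of 4 neighbours < 4, not yet.
  Eli: 1 of 5 neighbours < 5, not yet.
  Fay: 1 of 6 neighbours < 6, not yet.
  Kai: 1 of 4 neighbours < 2, not yet.
Round 4 — no new infections; cascade stops.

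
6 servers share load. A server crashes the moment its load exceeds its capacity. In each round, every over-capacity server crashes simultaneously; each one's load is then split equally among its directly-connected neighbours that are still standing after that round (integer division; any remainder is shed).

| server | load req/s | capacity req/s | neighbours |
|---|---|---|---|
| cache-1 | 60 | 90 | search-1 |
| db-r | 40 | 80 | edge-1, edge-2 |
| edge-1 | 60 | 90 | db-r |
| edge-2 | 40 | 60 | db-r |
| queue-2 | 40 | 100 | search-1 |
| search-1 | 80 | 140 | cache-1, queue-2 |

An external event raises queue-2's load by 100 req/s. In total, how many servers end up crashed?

3

Round 1 — queue-2 at 140 > 100. queue-2 crashes.
  queue-2 sheds 140 req/s to search-1: 140 each.
    search-1: 80+140 = 220 > 140
Round 2 — search-1 crashes.
  search-1 sheds 220 req/s to cache-1: 220 each.
    cache-1: 60+220 = 280 > 90
Round 3 — cache-1 crashes.
  cache-1 sheds 280 req/s: no online neighbours, lost.
No further crashes.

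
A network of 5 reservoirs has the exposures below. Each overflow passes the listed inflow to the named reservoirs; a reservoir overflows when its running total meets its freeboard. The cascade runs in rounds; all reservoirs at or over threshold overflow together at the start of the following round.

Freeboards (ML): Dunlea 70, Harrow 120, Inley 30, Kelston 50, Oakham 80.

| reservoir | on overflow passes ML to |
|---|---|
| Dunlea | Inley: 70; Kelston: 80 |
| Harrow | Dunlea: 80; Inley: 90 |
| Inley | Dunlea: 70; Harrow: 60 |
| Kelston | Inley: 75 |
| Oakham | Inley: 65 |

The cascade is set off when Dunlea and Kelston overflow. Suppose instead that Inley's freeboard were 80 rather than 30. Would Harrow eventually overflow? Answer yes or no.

With Inley's freeboard at 80:
Round 1 — Dunlea, Kelston overflow (initial).
  Inley: +70+75 → 145 ≥ 80
Round 2 — Inley overflows.
  Harrow: +60 → 60 < 120
No further overflows.

no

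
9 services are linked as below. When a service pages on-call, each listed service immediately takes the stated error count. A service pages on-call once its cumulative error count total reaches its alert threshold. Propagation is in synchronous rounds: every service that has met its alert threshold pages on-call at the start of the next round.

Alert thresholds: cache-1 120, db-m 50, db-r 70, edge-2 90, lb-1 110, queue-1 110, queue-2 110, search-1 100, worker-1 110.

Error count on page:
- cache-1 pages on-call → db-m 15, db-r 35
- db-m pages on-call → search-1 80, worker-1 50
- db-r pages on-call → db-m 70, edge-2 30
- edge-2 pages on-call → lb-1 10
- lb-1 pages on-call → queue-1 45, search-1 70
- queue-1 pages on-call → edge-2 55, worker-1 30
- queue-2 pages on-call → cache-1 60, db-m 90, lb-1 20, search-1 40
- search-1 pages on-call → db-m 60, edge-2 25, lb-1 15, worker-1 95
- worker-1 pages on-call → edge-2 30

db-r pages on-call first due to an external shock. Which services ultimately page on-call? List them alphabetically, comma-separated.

db-m, db-r

Round 1 — db-r pages on-call (initial).
  db-m: +70 → 70 ≥ 50
  edge-2: +30 → 30 < 90
Round 2 — db-m pages on-call.
  search-1: +80 → 80 < 100
  worker-1: +50 → 50 < 110
No further pages.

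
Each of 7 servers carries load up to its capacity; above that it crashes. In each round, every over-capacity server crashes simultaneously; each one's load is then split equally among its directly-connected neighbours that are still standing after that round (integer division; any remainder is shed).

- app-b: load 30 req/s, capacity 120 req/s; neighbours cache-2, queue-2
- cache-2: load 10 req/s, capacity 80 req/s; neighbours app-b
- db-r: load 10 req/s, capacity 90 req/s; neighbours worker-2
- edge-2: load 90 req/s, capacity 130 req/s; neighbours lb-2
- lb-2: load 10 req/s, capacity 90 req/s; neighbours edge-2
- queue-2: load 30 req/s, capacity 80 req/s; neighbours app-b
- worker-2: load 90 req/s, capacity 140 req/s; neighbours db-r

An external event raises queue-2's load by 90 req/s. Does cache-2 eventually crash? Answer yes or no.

Round 1 — queue-2 at 120 > 80. queue-2 crashes.
  queue-2 sheds 120 req/s to app-b: 120 each.
    app-b: 30+120 = 150 > 120
Round 2 — app-b crashes.
  app-b sheds 150 req/s to cache-2: 150 each.
    cache-2: 10+150 = 160 > 80
Round 3 — cache-2 crashes.
  cache-2 sheds 160 req/s: no online neighbours, lost.
No further crashes.

yes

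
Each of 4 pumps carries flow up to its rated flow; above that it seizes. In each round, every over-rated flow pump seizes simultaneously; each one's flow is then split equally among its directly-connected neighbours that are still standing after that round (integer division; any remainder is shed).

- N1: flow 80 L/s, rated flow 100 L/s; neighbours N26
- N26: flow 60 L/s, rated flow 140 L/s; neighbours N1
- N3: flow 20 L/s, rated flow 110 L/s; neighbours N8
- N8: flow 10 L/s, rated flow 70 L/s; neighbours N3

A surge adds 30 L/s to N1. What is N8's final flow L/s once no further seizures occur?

Round 1 — N1 at 110 > 100. N1 seizes.
  N1 sheds 110 L/s to N26: 110 each.
    N26: 60+110 = 170 > 140
Round 2 — N26 seizes.
  N26 sheds 170 L/s: no online neighbours, lost.
No further seizures.

10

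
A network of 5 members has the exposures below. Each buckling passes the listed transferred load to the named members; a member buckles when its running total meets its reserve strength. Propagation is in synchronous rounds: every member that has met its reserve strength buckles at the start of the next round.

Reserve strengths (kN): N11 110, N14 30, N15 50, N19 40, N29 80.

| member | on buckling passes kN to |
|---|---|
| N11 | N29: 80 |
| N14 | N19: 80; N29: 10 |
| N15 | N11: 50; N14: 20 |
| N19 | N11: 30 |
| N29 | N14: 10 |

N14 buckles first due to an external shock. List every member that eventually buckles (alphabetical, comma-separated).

N14, N19

Round 1 — N14 buckles (initial).
  N19: +80 → 80 ≥ 40
  N29: +10 → 10 < 80
Round 2 — N19 buckles.
  N11: +30 → 30 < 110
No further bucklings.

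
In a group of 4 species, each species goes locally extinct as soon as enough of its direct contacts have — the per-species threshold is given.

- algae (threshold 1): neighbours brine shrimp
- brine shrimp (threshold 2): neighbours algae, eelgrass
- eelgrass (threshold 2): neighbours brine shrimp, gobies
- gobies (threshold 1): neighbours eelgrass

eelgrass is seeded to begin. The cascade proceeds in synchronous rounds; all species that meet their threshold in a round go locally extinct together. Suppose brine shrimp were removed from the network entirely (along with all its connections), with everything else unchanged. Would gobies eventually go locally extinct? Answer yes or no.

With brine shrimp removed:
Round 1 — eelgrass goes locally extinct (initial).
Round 2 — checking thresholds:
  gobies: 1 of 1 neighbours ≥ 1, goes locally extinct.
Round 3 — no new extinctions; cascade stops.

yes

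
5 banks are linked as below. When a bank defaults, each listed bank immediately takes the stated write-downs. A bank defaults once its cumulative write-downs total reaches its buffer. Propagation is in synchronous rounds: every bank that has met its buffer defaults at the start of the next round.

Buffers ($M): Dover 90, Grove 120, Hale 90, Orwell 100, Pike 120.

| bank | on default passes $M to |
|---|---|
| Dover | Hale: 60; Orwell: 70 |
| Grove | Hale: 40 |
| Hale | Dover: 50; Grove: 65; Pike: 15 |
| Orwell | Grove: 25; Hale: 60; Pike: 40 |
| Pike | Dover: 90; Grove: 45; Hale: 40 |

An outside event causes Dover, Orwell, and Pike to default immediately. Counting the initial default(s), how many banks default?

5

Round 1 — Dover, Orwell, Pike default (initial).
  Grove: +25+45 → 70 < 120
  Hale: +60+60+40 → 160 ≥ 90
Round 2 — Hale defaults.
  Grove: +65 → 135 ≥ 120
Round 3 — Grove defaults.
No further defaults.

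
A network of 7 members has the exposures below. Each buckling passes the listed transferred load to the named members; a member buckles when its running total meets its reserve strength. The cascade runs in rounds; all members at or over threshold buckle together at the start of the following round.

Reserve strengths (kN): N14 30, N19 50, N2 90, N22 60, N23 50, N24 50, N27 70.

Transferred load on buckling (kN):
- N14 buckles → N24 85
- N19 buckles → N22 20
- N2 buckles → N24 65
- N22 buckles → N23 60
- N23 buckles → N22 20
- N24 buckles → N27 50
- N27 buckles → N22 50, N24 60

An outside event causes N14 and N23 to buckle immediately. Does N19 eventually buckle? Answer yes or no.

no

Round 1 — N14, N23 buckle (initial).
  N22: +20 → 20 < 60
  N24: +85 → 85 ≥ 50
Round 2 — N24 buckles.
  N27: +50 → 50 < 70
No further bucklings.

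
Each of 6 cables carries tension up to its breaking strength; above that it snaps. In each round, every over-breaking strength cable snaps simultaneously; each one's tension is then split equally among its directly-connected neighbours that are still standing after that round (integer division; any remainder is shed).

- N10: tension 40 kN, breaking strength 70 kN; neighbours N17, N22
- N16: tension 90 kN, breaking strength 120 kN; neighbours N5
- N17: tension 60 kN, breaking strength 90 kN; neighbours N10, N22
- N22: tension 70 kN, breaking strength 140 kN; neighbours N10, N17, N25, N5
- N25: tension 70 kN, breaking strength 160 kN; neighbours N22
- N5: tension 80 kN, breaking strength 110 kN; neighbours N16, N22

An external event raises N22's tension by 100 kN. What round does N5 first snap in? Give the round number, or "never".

2

Round 1 — N22 at 170 > 140. N22 snaps.
  N22 sheds 170 kN to N10, N17, N25, N5: 42 each (2 lost).
    N10: 40+42 = 82 > 70
    N17: 60+42 = 102 > 90
    N25: 70+42 = 112 ≤ 160
    N5: 80+42 = 122 > 110
Round 2 — N10, N17, N5 snap.
  N10 sheds 82 kN: no online neighbours, lost.
  N17 sheds 102 kN: no online neighbours, lost.
  N5 sheds 122 kN to N16: 122 each.
    N16: 90+122 = 212 > 120
Round 3 — N16 snaps.
  N16 sheds 212 kN: no online neighbours, lost.
No further breaks.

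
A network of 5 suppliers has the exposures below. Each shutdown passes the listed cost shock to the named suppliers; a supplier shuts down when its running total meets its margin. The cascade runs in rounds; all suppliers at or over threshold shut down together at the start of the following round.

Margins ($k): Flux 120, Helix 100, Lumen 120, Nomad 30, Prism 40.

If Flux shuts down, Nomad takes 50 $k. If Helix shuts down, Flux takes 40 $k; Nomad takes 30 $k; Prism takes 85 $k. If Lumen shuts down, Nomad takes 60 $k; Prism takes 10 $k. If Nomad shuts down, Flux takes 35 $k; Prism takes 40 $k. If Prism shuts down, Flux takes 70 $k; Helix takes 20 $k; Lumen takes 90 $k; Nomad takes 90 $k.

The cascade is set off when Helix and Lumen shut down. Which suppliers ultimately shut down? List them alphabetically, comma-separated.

Flux, Helix, Lumen, Nomad, Prism

Round 1 — Helix, Lumen shut down (initial).
  Flux: +40 → 40 < 120
  Nomad: +30+60 → 90 ≥ 30
  Prism: +85+10 → 95 ≥ 40
Round 2 — Nomad, Prism shut down.
  Flux: +35+70 → 145 ≥ 120
Round 3 — Flux shuts down.
No further shutdowns.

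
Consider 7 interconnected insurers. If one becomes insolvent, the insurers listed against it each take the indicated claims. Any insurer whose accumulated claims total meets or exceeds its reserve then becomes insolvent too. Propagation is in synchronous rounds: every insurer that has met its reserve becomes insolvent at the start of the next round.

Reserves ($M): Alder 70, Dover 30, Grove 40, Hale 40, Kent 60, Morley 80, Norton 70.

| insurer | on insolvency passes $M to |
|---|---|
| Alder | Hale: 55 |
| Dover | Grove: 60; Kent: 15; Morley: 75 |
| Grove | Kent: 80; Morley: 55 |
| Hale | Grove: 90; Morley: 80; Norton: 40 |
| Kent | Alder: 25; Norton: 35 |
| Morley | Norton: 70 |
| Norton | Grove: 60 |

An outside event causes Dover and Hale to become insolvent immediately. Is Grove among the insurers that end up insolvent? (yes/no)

Round 1 — Dover, Hale become insolvent (initial).
  Grove: +60+90 → 150 ≥ 40
  Kent: +15 → 15 < 60
  Morley: +75+80 → 155 ≥ 80
  Norton: +40 → 40 < 70
Round 2 — Grove, Morley become insolvent.
  Kent: +80 → 95 ≥ 60
  Norton: +70 → 110 ≥ 70
Round 3 — Kent, Norton become insolvent.
  Alder: +25 → 25 < 70
No further insolvencies.

yes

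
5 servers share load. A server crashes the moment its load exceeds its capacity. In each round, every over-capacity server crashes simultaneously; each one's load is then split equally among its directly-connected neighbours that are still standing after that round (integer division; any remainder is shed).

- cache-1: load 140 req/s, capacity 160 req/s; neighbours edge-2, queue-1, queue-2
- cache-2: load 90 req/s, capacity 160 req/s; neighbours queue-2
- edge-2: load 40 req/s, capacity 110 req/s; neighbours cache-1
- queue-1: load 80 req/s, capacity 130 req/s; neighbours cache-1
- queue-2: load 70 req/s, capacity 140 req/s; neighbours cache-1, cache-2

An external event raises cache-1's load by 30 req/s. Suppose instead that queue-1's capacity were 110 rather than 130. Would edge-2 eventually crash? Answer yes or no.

no

With queue-1's capacity at 110:
Round 1 — cache-1 at 170 > 160. cache-1 crashes.
  cache-1 sheds 170 req/s to edge-2, queue-1, queue-2: 56 each (2 lost).
    edge-2: 40+56 = 96 ≤ 110
    queue-1: 80+56 = 136 > 110
    queue-2: 70+56 = 126 ≤ 140
Round 2 — queue-1 crashes.
  queue-1 sheds 136 req/s: no online neighbours, lost.
No further crashes.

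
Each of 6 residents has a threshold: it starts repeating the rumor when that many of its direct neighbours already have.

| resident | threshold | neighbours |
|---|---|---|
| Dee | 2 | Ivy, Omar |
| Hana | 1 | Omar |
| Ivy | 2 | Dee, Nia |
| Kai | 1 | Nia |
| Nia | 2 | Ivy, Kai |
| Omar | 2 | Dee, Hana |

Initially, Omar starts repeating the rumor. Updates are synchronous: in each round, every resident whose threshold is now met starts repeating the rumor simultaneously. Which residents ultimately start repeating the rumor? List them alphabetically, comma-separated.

Round 1 — Omar starts repeating the rumor (initial).
Round 2 — checking thresholds:
  Dee: 1 of 2 neighbours < 2, below threshold.
  Hana: 1 of 1 neighbours ≥ 1, starts repeating the rumor.
Round 3 — no new spreads; cascade stops.

Hana, Omar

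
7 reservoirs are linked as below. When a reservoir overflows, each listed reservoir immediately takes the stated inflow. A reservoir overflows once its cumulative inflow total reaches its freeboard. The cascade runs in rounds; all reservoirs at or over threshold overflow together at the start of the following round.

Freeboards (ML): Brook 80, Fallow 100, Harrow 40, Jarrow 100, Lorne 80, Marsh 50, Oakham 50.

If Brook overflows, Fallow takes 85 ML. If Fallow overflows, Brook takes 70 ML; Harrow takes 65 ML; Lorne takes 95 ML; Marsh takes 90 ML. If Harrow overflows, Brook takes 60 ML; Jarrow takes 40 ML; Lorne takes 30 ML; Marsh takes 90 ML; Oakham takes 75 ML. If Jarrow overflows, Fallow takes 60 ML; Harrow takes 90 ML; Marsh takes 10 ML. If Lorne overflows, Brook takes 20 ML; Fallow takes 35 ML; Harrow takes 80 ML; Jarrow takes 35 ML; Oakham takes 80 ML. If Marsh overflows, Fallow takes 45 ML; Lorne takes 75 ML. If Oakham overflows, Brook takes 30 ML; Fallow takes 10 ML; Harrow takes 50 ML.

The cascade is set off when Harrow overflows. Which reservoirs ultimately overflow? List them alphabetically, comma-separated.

Brook, Fallow, Harrow, Lorne, Marsh, Oakham

Round 1 — Harrow overflows (initial).
  Brook: +60 → 60 < 80
  Jarrow: +40 → 40 < 100
  Lorne: +30 → 30 < 80
  Marsh: +90 → 90 ≥ 50
  Oakham: +75 → 75 ≥ 50
Round 2 — Marsh, Oakham overflow.
  Brook: +30 → 90 ≥ 80
  Fallow: +45+10 → 55 < 100
  Lorne: +75 → 105 ≥ 80
Round 3 — Brook, Lorne overflow.
  Fallow: +85+35 → 175 ≥ 100
  Jarrow: +35 → 75 < 100
Round 4 — Fallow overflows.
No further overflows.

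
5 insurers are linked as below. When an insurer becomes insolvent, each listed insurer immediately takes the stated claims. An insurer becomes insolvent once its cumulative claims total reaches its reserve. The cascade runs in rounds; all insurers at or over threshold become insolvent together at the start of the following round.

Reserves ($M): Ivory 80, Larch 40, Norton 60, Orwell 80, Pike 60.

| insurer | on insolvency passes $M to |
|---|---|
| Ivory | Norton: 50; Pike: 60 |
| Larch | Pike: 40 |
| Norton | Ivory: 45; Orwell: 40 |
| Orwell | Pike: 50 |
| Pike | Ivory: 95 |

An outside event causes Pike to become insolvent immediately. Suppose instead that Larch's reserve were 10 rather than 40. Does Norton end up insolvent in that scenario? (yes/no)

no

With Larch's reserve at 10:
Round 1 — Pike becomes insolvent (initial).
  Ivory: +95 → 95 ≥ 80
Round 2 — Ivory becomes insolvent.
  Norton: +50 → 50 < 60
No further insolvencies.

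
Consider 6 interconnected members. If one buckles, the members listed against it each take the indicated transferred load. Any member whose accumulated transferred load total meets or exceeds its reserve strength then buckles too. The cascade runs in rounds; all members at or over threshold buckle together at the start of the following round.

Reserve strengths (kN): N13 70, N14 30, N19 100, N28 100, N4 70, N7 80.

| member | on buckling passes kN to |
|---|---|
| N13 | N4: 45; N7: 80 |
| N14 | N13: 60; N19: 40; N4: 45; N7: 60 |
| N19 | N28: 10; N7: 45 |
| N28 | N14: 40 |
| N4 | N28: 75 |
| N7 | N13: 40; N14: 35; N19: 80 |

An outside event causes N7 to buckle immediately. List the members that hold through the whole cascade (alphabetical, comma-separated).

Round 1 — N7 buckles (initial).
  N13: +40 → 40 < 70
  N14: +35 → 35 ≥ 30
  N19: +80 → 80 < 100
Round 2 — N14 buckles.
  N13: +60 → 100 ≥ 70
  N19: +40 → 120 ≥ 100
  N4: +45 → 45 < 70
Round 3 — N13, N19 buckle.
  N28: +10 → 10 < 100
  N4: +45 → 90 ≥ 70
Round 4 — N4 buckles.
  N28: +75 → 85 < 100
No further bucklings.

N28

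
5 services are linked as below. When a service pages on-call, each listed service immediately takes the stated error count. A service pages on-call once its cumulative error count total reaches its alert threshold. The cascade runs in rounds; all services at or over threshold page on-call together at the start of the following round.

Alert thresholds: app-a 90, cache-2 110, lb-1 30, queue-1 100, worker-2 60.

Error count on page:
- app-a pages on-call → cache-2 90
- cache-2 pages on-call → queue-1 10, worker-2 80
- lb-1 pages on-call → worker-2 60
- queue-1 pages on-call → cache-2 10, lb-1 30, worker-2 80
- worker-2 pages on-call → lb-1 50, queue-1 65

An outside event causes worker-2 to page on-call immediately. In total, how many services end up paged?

2

Round 1 — worker-2 pages on-call (initial).
  lb-1: +50 → 50 ≥ 30
  queue-1: +65 → 65 < 100
Round 2 — lb-1 pages on-call.
No further pages.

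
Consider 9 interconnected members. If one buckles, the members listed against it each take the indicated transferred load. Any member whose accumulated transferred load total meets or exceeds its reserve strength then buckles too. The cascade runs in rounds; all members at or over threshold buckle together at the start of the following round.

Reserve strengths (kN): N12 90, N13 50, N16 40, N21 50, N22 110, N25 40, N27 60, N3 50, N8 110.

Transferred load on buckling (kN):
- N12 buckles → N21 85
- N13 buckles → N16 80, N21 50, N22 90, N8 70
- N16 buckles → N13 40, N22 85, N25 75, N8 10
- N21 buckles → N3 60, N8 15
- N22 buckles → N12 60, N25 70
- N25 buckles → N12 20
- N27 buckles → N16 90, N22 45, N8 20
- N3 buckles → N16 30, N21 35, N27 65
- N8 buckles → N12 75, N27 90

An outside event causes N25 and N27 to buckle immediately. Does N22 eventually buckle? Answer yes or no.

Round 1 — N25, N27 buckle (initial).
  N12: +20 → 20 < 90
  N16: +90 → 90 ≥ 40
  N22: +45 → 45 < 110
  N8: +20 → 20 < 110
Round 2 — N16 buckles.
  N13: +40 → 40 < 50
  N22: +85 → 130 ≥ 110
  N8: +10 → 30 < 110
Round 3 — N22 buckles.
  N12: +60 → 80 < 90
No further bucklings.

yes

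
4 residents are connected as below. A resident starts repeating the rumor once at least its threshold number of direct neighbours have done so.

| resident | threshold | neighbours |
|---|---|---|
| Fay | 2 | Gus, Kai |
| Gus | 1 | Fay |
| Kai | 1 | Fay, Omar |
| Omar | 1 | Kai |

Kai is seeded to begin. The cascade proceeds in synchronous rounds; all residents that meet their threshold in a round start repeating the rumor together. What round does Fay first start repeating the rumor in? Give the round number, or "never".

never

Round 1 — Kai starts repeating the rumor (initial).
Round 2 — checking thresholds:
  Fay: 1 of 2 neighbours < 2, holds.
  Omar: 1 of 1 neighbours ≥ 1, starts repeating the rumor.
Round 3 — no new spreads; cascade stops.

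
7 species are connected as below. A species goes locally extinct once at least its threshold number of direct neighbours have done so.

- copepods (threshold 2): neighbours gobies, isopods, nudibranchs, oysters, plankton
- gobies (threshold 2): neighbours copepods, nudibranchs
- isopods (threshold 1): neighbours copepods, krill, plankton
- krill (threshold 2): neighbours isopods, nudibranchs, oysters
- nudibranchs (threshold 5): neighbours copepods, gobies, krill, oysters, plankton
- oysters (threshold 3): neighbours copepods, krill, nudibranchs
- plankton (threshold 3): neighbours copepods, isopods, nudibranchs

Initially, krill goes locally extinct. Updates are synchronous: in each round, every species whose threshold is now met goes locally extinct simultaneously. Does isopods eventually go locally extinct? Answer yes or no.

yes

Round 1 — krill goes locally extinct (initial).
Round 2 — checking thresholds:
  isopods: 1 of 3 neighbours ≥ 1, goes locally extinct.
  nudibranchs: 1 of 5 neighbours < 5, below threshold.
  oysters: 1 of 3 neighbours < 3, below threshold.
Round 3 — no new extinctions; cascade stops.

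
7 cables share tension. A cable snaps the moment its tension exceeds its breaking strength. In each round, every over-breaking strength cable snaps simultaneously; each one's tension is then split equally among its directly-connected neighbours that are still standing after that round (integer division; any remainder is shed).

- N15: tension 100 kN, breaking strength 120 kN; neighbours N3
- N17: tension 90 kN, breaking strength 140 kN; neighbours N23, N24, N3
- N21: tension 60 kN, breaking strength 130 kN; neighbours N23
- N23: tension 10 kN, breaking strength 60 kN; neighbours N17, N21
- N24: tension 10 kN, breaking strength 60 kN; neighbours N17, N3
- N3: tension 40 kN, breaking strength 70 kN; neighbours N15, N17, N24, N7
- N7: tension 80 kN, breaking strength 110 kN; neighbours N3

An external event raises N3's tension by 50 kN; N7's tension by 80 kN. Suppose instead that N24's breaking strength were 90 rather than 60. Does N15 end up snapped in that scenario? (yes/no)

With N24's breaking strength at 90:
Round 1 — N3 at 90 > 70; N7 at 160 > 110. N3, N7 snap.
  N3 sheds 90 kN to N15, N17, N24: 30 each.
    N15: 100+30 = 130 > 120
    N17: 90+30 = 120 ≤ 140
    N24: 10+30 = 40 ≤ 90
  N7 sheds 160 kN: no online neighbours, lost.
Round 2 — N15 snaps.
  N15 sheds 130 kN: no online neighbours, lost.
No further breaks.

yes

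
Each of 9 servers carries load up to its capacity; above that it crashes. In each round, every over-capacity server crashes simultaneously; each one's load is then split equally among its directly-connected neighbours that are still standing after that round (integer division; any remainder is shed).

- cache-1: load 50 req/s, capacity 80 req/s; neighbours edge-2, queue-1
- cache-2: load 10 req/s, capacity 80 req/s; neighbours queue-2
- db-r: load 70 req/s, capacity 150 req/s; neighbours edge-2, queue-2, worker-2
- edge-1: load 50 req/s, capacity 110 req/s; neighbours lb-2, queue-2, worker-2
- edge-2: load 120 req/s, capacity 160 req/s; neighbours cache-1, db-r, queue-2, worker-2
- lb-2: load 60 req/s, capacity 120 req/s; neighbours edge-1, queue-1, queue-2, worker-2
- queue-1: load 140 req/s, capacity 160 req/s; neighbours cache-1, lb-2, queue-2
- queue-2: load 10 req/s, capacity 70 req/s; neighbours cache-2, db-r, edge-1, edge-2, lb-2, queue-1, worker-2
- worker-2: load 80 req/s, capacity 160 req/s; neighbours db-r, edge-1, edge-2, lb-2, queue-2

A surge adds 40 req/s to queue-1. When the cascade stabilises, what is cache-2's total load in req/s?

39

Round 1 — queue-1 at 180 > 160. queue-1 crashes.
  queue-1 sheds 180 req/s to cache-1, lb-2, queue-2: 60 each.
    cache-1: 50+60 = 110 > 80
    lb-2: 60+60 = 120 ≤ 120
    queue-2: 10+60 = 70 ≤ 70
Round 2 — cache-1 crashes.
  cache-1 sheds 110 req/s to edge-2: 110 each.
    edge-2: 120+110 = 230 > 160
Round 3 — edge-2 crashes.
  edge-2 sheds 230 req/s to db-r, queue-2, worker-2: 76 each (2 lost).
    db-r: 70+76 = 146 ≤ 150
    queue-2: 70+76 = 146 > 70
    worker-2: 80+76 = 156 ≤ 160
Round 4 — queue-2 crashes.
  queue-2 sheds 146 req/s to cache-2, db-r, edge-1, lb-2, worker-2: 29 each (1 lost).
    cache-2: 10+29 = 39 ≤ 80
    db-r: 146+29 = 175 > 150
    edge-1: 50+29 = 79 ≤ 110
    lb-2: 120+29 = 149 > 120
    worker-2: 156+29 = 185 > 160
Round 5 — db-r, lb-2, worker-2 crash.
  db-r sheds 175 req/s: no online neighbours, lost.
  lb-2 sheds 149 req/s to edge-1: 149 each.
    edge-1: 79+149 = 228 > 110
  worker-2 sheds 185 req/s to edge-1: 185 each.
    edge-1: 228+185 = 413 > 110
Round 6 — edge-1 crashes.
  edge-1 sheds 413 req/s: no online neighbours, lost.
No further crashes.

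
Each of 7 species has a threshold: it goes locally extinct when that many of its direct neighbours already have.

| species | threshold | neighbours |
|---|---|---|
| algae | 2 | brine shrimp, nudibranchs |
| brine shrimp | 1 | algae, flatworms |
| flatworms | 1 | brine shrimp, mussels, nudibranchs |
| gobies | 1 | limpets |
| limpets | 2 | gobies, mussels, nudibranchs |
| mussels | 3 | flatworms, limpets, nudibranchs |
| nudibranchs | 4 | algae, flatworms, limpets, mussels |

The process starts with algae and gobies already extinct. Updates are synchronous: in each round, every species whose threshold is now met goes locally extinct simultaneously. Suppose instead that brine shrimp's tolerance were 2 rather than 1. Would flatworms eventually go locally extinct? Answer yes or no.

With brine shrimp's tolerance at 2:
Round 1 — algae, gobies go locally extinct (initial).
Round 2 — no new extinctions; cascade stops.

no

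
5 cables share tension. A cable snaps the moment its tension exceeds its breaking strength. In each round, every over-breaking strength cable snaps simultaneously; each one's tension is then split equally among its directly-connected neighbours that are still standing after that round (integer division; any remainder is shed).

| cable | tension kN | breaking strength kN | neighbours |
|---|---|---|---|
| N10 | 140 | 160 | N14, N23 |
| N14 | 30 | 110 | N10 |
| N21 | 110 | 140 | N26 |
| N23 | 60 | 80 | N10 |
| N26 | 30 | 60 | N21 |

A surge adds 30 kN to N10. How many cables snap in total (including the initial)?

3

Round 1 — N10 at 170 > 160. N10 snaps.
  N10 sheds 170 kN to N14, N23: 85 each.
    N14: 30+85 = 115 > 110
    N23: 60+85 = 145 > 80
Round 2 — N14, N23 snap.
  N14 sheds 115 kN: no online neighbours, lost.
  N23 sheds 145 kN: no online neighbours, lost.
No further breaks.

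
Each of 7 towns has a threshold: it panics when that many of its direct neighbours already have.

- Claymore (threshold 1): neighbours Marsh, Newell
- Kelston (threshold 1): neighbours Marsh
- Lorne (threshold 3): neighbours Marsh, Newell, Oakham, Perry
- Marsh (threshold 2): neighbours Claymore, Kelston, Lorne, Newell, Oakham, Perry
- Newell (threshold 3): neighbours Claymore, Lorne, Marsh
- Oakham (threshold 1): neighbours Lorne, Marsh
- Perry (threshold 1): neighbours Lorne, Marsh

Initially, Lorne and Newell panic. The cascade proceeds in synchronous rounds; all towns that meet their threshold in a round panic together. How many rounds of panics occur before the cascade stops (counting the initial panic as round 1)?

3

Round 1 — Lorne, Newell panic (initial).
Round 2 — checking thresholds:
  Claymore: 1 of 2 neighbours ≥ 1, panics.
  Marsh: 2 of 6 neighbours ≥ 2, panics.
  Oakham: 1 of 2 neighbours ≥ 1, panics.
  Perry: 1 of 2 neighbours ≥ 1, panics.
Round 3 — checking thresholds:
  Kelston: 1 of 1 neighbours ≥ 1, panics.
Round 4 — no new panics; cascade stops.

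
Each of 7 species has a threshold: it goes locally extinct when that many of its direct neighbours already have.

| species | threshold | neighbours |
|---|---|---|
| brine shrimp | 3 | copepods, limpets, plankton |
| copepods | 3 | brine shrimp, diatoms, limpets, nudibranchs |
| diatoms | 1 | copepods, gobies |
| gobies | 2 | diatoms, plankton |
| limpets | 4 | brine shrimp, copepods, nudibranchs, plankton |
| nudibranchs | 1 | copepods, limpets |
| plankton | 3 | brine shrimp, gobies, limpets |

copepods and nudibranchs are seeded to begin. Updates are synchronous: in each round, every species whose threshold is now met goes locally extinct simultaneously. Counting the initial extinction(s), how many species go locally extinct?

Round 1 — copepods, nudibranchs go locally extinct (initial).
Round 2 — checking thresholds:
  brine shrimp: 1 of 3 neighbours < 3, not yet.
  diatoms: 1 of 2 neighbours ≥ 1, goes locally extinct.
  limpets: 2 of 4 neighbours < 4, not yet.
Round 3 — no new extinctions; cascade stops.

3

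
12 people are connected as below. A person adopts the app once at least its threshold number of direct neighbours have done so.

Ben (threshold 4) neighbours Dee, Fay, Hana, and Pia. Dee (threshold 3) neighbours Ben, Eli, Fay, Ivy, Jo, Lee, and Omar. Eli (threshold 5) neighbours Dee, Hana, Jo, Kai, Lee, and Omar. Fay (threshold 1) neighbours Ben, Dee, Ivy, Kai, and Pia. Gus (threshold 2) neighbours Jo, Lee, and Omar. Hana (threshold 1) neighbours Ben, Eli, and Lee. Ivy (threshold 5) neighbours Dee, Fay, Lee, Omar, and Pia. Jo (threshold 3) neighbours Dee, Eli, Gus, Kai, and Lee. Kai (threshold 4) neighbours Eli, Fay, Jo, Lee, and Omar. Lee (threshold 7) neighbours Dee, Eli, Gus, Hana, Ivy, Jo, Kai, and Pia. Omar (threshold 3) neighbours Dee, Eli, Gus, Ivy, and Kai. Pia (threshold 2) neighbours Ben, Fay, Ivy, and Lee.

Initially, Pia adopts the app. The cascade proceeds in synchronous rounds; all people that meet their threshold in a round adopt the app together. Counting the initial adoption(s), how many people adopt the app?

2

Round 1 — Pia adopts the app (initial).
Round 2 — checking thresholds:
  Ben: 1 of 4 neighbours < 4, below threshold.
  Fay: 1 of 5 neighbours ≥ 1, adopts the app.
  Ivy: 1 of 5 neighbours < 5, below threshold.
  Lee: 1 of 8 neighbours < 7, below threshold.
Round 3 — no new adoptions; cascade stops.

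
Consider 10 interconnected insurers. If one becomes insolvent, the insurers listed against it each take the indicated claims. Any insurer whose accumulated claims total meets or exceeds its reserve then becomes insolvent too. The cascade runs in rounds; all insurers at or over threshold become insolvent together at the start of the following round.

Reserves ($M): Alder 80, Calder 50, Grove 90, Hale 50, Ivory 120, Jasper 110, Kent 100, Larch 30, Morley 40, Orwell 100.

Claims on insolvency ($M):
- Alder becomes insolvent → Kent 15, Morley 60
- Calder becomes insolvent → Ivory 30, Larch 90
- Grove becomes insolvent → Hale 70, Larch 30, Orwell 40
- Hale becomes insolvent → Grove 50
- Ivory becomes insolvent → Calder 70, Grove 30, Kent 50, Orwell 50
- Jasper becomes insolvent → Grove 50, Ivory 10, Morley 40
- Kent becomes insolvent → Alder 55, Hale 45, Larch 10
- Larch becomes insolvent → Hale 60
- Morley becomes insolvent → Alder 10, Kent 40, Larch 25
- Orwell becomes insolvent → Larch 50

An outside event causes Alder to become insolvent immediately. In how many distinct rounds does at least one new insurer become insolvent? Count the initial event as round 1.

Round 1 — Alder becomes insolvent (initial).
  Kent: +15 → 15 < 100
  Morley: +60 → 60 ≥ 40
Round 2 — Morley becomes insolvent.
  Kent: +40 → 55 < 100
  Larch: +25 → 25 < 30
No further insolvencies.

2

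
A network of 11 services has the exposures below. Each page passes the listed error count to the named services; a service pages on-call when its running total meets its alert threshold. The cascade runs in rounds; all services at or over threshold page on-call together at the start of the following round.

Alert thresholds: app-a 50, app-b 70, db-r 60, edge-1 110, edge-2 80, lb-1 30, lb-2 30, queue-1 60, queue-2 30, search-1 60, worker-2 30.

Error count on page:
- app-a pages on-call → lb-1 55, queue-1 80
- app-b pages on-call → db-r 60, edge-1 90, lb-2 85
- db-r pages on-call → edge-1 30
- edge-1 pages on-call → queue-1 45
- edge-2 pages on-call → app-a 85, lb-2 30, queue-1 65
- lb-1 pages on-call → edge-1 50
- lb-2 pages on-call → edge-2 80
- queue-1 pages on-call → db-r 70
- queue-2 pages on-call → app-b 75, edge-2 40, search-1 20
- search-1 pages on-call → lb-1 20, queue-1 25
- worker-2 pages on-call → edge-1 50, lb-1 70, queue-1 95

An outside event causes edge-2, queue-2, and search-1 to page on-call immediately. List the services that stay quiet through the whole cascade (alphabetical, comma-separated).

worker-2

Round 1 — edge-2, queue-2, search-1 page on-call (initial).
  app-a: +85 → 85 ≥ 50
  app-b: +75 → 75 ≥ 70
  lb-1: +20 → 20 < 30
  lb-2: +30 → 30 ≥ 30
  queue-1: +65+25 → 90 ≥ 60
Round 2 — app-a, app-b, lb-2, queue-1 page on-call.
  db-r: +60+70 → 130 ≥ 60
  edge-1: +90 → 90 < 110
  lb-1: +55 → 75 ≥ 30
Round 3 — db-r, lb-1 page on-call.
  edge-1: +30+50 → 170 ≥ 110
Round 4 — edge-1 pages on-call.
No further pages.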